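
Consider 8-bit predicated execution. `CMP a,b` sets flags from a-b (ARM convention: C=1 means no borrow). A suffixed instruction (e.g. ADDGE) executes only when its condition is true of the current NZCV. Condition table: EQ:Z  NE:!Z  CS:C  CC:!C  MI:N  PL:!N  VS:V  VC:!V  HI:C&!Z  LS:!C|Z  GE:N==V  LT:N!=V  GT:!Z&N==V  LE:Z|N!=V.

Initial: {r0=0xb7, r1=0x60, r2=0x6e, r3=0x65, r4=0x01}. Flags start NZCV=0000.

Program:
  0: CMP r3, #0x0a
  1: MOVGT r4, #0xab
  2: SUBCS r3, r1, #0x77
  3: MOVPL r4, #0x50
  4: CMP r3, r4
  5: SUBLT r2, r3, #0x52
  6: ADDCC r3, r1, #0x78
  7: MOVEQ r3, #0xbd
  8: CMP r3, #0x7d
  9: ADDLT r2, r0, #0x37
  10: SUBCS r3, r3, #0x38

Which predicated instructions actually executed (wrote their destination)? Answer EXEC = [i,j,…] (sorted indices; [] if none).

0: ✓ CMP  NZCV=0010
1: ✓ MOVGT  r4←0xab
2: ✓ SUBCS  r3←0xe9
3: ✓ MOVPL  r4←0x50
4: ✓ CMP  NZCV=1010
5: ✓ SUBLT  r2←0x97
6: · ADDCC
7: · MOVEQ
8: ✓ CMP  NZCV=0011
9: ✓ ADDLT  r2←0xee
10: ✓ SUBCS  r3←0xb1

EXEC = [1,2,3,5,9,10]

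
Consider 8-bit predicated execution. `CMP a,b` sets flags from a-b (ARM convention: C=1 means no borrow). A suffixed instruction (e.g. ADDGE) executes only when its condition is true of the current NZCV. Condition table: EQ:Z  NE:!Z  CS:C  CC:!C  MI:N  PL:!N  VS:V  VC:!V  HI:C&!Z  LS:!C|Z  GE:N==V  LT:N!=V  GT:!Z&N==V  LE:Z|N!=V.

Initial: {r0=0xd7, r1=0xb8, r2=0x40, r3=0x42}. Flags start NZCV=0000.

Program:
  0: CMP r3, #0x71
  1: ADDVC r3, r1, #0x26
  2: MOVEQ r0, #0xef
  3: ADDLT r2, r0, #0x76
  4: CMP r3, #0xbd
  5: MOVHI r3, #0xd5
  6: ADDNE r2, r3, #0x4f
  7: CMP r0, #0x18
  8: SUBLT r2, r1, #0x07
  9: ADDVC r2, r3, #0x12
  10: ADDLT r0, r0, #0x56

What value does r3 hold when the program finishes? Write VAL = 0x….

VAL = 0xd5

0: ✓ CMP  NZCV=1000
1: ✓ ADDVC  r3←0xde
2: · MOVEQ
3: ✓ ADDLT  r2←0x4d
4: ✓ CMP  NZCV=0010
5: ✓ MOVHI  r3←0xd5
6: ✓ ADDNE  r2←0x24
7: ✓ CMP  NZCV=1010
8: ✓ SUBLT  r2←0xb1
9: ✓ ADDVC  r2←0xe7
10: ✓ ADDLT  r0←0x2d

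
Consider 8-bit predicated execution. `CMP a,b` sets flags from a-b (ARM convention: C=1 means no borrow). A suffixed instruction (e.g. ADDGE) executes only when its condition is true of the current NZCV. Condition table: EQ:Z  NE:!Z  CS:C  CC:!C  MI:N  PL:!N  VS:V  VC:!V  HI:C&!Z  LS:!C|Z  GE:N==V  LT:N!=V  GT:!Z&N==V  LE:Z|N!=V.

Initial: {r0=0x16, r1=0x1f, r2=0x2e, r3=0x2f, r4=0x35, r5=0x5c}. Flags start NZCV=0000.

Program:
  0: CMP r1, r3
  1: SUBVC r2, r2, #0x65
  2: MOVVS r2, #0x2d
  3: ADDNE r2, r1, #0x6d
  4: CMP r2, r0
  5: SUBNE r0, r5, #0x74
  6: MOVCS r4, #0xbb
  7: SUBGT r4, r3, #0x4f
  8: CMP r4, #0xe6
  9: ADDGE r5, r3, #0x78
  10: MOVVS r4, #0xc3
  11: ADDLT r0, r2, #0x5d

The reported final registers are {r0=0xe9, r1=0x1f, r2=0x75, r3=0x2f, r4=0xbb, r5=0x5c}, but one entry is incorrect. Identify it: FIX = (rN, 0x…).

FIX = (r2, 0x8c)

[0] flags=1000 → (cmp)
[1] flags=1000 VC?T → r2=0xc9
[2] flags=1000 VS?F → skip
[3] flags=1000 NE?T → r2=0x8c
[4] flags=0011 → (cmp)
[5] flags=0011 NE?T → r0=0xe8
[6] flags=0011 CS?T → r4=0xbb
[7] flags=0011 GT?F → skip
[8] flags=1000 → (cmp)
[9] flags=1000 GE?F → skip
[10] flags=1000 VS?F → skip
[11] flags=1000 LT?T → r0=0xe9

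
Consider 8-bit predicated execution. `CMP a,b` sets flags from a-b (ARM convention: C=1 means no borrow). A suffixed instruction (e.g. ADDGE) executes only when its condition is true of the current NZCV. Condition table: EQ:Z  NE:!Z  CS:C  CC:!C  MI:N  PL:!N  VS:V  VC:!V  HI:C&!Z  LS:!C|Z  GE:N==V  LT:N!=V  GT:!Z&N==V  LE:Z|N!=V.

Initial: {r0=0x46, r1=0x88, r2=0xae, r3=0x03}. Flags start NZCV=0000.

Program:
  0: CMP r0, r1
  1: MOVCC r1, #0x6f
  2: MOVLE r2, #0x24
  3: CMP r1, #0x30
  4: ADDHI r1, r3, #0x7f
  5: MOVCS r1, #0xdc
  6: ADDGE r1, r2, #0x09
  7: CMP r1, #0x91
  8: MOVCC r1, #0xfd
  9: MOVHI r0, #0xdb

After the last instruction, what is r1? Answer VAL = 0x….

0: ✓ CMP  NZCV=1001
1: ✓ MOVCC  r1←0x6f
2: · MOVLE
3: ✓ CMP  NZCV=0010
4: ✓ ADDHI  r1←0x82
5: ✓ MOVCS  r1←0xdc
6: ✓ ADDGE  r1←0xb7
7: ✓ CMP  NZCV=0010
8: · MOVCC
9: ✓ MOVHI  r0←0xdb

VAL = 0xb7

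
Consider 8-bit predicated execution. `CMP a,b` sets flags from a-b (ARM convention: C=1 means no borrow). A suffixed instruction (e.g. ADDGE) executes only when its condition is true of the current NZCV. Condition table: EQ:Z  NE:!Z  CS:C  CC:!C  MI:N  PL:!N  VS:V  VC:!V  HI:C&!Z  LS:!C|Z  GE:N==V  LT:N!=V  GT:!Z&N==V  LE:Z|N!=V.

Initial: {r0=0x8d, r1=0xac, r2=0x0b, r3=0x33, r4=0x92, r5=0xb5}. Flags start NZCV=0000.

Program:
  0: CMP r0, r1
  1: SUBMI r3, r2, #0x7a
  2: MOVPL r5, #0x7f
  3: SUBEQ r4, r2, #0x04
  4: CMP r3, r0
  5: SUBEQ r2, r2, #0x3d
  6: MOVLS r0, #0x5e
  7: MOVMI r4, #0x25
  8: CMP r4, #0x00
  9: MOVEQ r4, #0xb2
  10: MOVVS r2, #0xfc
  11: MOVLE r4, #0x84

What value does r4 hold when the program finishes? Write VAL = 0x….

0: ✓ CMP  NZCV=1000
1: ✓ SUBMI  r3←0x91
2: · MOVPL
3: · SUBEQ
4: ✓ CMP  NZCV=0010
5: · SUBEQ
6: · MOVLS
7: · MOVMI
8: ✓ CMP  NZCV=1010
9: · MOVEQ
10: · MOVVS
11: ✓ MOVLE  r4←0x84

VAL = 0x84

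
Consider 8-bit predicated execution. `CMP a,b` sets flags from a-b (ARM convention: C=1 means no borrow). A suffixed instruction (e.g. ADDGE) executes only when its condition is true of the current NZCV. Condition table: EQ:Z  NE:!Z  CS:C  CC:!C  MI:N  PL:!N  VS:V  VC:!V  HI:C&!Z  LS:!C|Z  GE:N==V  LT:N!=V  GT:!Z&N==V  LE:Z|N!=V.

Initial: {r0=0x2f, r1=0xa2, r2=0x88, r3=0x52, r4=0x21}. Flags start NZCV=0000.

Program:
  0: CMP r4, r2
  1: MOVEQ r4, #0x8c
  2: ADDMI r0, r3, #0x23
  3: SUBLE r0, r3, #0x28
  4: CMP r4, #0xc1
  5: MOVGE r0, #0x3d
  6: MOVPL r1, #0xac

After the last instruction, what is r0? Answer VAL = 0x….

VAL = 0x3d

[0] flags=1001 → (cmp)
[1] flags=1001 EQ?F → skip
[2] flags=1001 MI?T → r0=0x75
[3] flags=1001 LE?F → skip
[4] flags=0000 → (cmp)
[5] flags=0000 GE?T → r0=0x3d
[6] flags=0000 PL?T → r1=0xac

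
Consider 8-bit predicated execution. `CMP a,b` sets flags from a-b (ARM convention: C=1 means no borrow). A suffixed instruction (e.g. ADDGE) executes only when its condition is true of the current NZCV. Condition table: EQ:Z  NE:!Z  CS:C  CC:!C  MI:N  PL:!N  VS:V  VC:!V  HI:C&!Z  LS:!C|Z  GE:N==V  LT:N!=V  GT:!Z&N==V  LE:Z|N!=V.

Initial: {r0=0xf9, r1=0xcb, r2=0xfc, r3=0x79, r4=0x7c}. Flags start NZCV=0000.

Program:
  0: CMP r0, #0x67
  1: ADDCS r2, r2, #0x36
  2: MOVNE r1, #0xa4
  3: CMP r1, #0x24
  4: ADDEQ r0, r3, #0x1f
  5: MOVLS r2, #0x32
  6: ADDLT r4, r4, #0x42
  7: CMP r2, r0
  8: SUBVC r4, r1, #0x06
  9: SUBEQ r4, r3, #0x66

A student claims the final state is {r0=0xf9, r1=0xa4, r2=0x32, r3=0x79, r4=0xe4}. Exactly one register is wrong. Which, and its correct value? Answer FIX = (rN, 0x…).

0: ✓ CMP  NZCV=1010
1: ✓ ADDCS  r2←0x32
2: ✓ MOVNE  r1←0xa4
3: ✓ CMP  NZCV=1010
4: · ADDEQ
5: · MOVLS
6: ✓ ADDLT  r4←0xbe
7: ✓ CMP  NZCV=0000
8: ✓ SUBVC  r4←0x9e
9: · SUBEQ

FIX = (r4, 0x9e)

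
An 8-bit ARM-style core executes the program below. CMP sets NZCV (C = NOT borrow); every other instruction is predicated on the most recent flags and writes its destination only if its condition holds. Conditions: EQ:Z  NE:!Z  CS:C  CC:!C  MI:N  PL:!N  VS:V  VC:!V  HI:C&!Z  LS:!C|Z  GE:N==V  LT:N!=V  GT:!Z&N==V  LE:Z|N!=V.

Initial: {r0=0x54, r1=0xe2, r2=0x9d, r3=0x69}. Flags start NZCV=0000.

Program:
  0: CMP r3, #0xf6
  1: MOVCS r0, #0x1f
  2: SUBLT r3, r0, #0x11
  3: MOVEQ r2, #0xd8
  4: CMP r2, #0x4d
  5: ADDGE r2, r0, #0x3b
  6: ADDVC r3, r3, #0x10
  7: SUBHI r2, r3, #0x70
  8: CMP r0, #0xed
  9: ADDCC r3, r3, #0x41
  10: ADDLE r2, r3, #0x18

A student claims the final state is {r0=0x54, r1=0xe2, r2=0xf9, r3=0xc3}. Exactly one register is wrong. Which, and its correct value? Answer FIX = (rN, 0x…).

FIX = (r3, 0xaa)

0: ✓ CMP  NZCV=0000
1: · MOVCS
2: · SUBLT
3: · MOVEQ
4: ✓ CMP  NZCV=0011
5: · ADDGE
6: · ADDVC
7: ✓ SUBHI  r2←0xf9
8: ✓ CMP  NZCV=0000
9: ✓ ADDCC  r3←0xaa
10: · ADDLE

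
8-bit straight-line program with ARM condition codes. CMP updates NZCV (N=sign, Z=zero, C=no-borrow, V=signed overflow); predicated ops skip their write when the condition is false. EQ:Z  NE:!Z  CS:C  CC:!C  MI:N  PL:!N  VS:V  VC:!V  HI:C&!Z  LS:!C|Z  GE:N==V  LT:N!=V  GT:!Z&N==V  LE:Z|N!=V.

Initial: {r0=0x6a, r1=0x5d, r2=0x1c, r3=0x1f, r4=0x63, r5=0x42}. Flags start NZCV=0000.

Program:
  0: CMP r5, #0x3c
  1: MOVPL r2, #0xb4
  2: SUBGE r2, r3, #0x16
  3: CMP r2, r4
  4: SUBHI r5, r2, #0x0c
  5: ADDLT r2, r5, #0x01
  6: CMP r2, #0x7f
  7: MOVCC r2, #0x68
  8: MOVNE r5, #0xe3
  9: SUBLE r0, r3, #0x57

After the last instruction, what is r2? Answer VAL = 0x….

VAL = 0x68

[0] flags=0010 → (cmp)
[1] flags=0010 PL?T → r2=0xb4
[2] flags=0010 GE?T → r2=0x09
[3] flags=1000 → (cmp)
[4] flags=1000 HI?F → skip
[5] flags=1000 LT?T → r2=0x43
[6] flags=1000 → (cmp)
[7] flags=1000 CC?T → r2=0x68
[8] flags=1000 NE?T → r5=0xe3
[9] flags=1000 LE?T → r0=0xc8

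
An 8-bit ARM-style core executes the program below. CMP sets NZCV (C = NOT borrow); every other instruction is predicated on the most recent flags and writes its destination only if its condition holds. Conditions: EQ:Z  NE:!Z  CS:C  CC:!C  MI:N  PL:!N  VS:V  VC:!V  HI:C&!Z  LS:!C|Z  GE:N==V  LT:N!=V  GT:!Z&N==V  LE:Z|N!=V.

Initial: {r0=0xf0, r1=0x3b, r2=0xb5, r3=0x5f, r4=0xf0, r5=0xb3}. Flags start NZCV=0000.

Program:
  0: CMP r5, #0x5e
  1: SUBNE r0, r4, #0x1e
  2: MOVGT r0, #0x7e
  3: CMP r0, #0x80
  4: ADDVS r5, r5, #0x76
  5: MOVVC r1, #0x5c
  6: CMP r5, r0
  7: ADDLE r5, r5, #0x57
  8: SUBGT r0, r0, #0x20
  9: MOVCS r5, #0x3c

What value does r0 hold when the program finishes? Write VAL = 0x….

0: ✓ CMP  NZCV=0011
1: ✓ SUBNE  r0←0xd2
2: · MOVGT
3: ✓ CMP  NZCV=0010
4: · ADDVS
5: ✓ MOVVC  r1←0x5c
6: ✓ CMP  NZCV=1000
7: ✓ ADDLE  r5←0x0a
8: · SUBGT
9: · MOVCS

VAL = 0xd2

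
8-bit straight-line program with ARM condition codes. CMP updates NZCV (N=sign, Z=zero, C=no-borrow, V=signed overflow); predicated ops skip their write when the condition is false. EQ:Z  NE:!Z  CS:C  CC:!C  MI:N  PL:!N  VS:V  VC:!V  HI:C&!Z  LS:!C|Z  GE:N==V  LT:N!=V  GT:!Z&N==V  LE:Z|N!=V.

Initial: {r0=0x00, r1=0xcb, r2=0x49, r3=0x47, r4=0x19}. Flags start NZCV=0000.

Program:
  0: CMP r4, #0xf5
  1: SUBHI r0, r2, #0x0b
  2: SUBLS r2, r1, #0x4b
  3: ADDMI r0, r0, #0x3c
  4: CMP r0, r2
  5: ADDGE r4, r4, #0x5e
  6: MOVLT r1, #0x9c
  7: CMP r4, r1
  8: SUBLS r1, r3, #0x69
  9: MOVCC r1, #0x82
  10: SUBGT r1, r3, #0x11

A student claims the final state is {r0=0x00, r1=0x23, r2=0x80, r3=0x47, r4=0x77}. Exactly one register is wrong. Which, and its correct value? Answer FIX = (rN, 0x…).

FIX = (r1, 0x36)

0: ✓ CMP  NZCV=0000
1: · SUBHI
2: ✓ SUBLS  r2←0x80
3: · ADDMI
4: ✓ CMP  NZCV=1001
5: ✓ ADDGE  r4←0x77
6: · MOVLT
7: ✓ CMP  NZCV=1001
8: ✓ SUBLS  r1←0xde
9: ✓ MOVCC  r1←0x82
10: ✓ SUBGT  r1←0x36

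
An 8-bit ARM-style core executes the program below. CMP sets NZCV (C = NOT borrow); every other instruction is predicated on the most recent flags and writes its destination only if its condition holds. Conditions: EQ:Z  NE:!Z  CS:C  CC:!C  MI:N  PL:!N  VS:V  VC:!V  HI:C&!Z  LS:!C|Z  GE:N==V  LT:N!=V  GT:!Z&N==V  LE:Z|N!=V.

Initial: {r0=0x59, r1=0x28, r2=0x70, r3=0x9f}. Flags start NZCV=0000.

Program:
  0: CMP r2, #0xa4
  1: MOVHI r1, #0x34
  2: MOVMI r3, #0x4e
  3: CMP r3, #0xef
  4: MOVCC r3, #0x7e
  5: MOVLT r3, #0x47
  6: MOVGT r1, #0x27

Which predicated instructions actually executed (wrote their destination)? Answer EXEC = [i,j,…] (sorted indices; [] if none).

[0] flags=1001 → (cmp)
[1] flags=1001 HI?F → skip
[2] flags=1001 MI?T → r3=0x4e
[3] flags=0000 → (cmp)
[4] flags=0000 CC?T → r3=0x7e
[5] flags=0000 LT?F → skip
[6] flags=0000 GT?T → r1=0x27

EXEC = [2,4,6]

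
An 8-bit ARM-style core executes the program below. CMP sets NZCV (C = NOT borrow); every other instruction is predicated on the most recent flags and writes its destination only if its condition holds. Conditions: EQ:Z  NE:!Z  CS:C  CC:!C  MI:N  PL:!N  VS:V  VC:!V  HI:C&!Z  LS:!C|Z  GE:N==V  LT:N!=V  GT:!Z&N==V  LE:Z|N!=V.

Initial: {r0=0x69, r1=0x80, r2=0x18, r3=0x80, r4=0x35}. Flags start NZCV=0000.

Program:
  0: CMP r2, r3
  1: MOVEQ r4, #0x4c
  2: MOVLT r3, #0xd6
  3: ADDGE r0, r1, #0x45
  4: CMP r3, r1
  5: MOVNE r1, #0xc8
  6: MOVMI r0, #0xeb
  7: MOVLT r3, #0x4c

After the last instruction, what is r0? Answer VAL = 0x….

VAL = 0xc5

[0] flags=1001 → (cmp)
[1] flags=1001 EQ?F → skip
[2] flags=1001 LT?F → skip
[3] flags=1001 GE?T → r0=0xc5
[4] flags=0110 → (cmp)
[5] flags=0110 NE?F → skip
[6] flags=0110 MI?F → skip
[7] flags=0110 LT?F → skip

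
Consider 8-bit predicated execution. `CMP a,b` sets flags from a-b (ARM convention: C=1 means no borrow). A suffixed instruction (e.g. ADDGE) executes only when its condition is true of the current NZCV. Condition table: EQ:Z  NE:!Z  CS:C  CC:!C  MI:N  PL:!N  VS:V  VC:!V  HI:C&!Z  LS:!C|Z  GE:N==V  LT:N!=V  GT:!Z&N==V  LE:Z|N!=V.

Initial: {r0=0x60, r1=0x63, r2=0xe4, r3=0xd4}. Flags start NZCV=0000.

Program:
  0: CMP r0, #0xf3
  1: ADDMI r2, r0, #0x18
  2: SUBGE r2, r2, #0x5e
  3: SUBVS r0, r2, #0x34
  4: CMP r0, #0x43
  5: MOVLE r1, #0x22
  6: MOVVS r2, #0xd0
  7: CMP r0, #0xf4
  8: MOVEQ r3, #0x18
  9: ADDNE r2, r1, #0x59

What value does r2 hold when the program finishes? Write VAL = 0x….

VAL = 0xbc

[0] flags=0000 → (cmp)
[1] flags=0000 MI?F → skip
[2] flags=0000 GE?T → r2=0x86
[3] flags=0000 VS?F → skip
[4] flags=0010 → (cmp)
[5] flags=0010 LE?F → skip
[6] flags=0010 VS?F → skip
[7] flags=0000 → (cmp)
[8] flags=0000 EQ?F → skip
[9] flags=0000 NE?T → r2=0xbc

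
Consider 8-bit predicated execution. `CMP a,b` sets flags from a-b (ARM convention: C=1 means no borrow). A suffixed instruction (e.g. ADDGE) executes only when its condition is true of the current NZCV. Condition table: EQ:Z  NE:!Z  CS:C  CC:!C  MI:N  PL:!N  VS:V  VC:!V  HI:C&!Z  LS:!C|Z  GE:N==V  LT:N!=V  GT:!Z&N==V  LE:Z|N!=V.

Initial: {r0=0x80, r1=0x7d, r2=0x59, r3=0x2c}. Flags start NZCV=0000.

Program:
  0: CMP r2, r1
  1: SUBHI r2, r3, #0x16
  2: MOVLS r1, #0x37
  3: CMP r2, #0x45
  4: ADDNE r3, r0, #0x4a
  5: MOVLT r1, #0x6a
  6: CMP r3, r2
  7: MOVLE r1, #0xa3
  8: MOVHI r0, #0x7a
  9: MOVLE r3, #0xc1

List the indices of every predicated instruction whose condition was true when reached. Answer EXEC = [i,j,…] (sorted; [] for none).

EXEC = [2,4,7,8,9]

[0] flags=1000 → (cmp)
[1] flags=1000 HI?F → skip
[2] flags=1000 LS?T → r1=0x37
[3] flags=0010 → (cmp)
[4] flags=0010 NE?T → r3=0xca
[5] flags=0010 LT?F → skip
[6] flags=0011 → (cmp)
[7] flags=0011 LE?T → r1=0xa3
[8] flags=0011 HI?T → r0=0x7a
[9] flags=0011 LE?T → r3=0xc1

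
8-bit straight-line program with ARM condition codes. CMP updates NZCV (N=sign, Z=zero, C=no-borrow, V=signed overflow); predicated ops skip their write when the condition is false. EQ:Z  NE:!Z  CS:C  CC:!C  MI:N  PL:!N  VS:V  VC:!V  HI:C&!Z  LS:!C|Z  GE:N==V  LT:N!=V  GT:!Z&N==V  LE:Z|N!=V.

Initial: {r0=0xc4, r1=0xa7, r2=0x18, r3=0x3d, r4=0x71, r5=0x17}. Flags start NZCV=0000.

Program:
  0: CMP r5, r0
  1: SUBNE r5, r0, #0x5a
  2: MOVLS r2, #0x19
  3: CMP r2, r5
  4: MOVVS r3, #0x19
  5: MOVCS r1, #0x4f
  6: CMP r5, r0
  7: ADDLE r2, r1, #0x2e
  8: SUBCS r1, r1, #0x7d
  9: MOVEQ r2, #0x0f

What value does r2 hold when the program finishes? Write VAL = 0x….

VAL = 0x19

[0] flags=0000 → (cmp)
[1] flags=0000 NE?T → r5=0x6a
[2] flags=0000 LS?T → r2=0x19
[3] flags=1000 → (cmp)
[4] flags=1000 VS?F → skip
[5] flags=1000 CS?F → skip
[6] flags=1001 → (cmp)
[7] flags=1001 LE?F → skip
[8] flags=1001 CS?F → skip
[9] flags=1001 EQ?F → skip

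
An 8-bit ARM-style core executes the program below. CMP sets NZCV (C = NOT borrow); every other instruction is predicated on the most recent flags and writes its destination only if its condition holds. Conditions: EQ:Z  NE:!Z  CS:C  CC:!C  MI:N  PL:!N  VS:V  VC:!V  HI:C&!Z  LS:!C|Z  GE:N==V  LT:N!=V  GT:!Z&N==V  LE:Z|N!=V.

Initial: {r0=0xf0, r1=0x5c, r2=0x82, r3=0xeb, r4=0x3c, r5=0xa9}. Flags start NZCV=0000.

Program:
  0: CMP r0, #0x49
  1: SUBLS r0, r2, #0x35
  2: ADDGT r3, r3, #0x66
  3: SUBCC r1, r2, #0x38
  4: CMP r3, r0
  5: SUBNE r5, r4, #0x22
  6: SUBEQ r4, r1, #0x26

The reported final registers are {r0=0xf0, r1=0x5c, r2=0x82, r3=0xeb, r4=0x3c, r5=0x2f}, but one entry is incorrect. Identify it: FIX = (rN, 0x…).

0: ✓ CMP  NZCV=1010
1: · SUBLS
2: · ADDGT
3: · SUBCC
4: ✓ CMP  NZCV=1000
5: ✓ SUBNE  r5←0x1a
6: · SUBEQ

FIX = (r5, 0x1a)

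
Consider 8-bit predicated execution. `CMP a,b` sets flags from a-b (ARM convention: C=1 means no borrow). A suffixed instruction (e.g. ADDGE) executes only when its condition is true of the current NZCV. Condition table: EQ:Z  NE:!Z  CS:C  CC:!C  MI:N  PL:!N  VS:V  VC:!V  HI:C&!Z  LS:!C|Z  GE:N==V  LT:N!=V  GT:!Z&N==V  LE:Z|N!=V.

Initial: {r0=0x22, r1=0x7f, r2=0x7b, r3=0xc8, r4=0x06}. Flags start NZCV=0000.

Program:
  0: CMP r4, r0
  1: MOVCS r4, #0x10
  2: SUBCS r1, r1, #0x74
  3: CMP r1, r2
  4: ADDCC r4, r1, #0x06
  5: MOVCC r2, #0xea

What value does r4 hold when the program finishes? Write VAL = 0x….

VAL = 0x06

0: ✓ CMP  NZCV=1000
1: · MOVCS
2: · SUBCS
3: ✓ CMP  NZCV=0010
4: · ADDCC
5: · MOVCC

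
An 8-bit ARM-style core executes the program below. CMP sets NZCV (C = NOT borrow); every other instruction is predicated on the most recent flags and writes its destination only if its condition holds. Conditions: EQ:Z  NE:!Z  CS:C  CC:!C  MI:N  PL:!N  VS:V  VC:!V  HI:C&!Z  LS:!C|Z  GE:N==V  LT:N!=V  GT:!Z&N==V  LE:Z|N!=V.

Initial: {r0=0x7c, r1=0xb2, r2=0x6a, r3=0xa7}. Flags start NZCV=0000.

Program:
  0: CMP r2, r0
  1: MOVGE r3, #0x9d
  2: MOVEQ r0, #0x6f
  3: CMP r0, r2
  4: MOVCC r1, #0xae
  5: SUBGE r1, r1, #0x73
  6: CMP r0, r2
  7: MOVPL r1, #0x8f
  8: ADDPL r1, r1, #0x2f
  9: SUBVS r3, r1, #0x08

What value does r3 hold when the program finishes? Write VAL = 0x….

0: ✓ CMP  NZCV=1000
1: · MOVGE
2: · MOVEQ
3: ✓ CMP  NZCV=0010
4: · MOVCC
5: ✓ SUBGE  r1←0x3f
6: ✓ CMP  NZCV=0010
7: ✓ MOVPL  r1←0x8f
8: ✓ ADDPL  r1←0xbe
9: · SUBVS

VAL = 0xa7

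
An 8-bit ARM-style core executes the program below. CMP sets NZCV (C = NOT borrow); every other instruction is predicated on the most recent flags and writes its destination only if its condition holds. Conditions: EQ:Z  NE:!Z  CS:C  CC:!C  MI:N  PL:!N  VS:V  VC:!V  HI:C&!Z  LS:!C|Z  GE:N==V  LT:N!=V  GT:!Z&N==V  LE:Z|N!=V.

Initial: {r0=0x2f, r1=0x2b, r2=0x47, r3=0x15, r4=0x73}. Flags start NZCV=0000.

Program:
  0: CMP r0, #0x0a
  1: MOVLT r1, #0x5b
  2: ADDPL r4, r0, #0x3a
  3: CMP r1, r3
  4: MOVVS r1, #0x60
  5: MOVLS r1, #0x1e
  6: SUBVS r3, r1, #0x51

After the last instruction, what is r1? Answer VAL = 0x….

[0] flags=0010 → (cmp)
[1] flags=0010 LT?F → skip
[2] flags=0010 PL?T → r4=0x69
[3] flags=0010 → (cmp)
[4] flags=0010 VS?F → skip
[5] flags=0010 LS?F → skip
[6] flags=0010 VS?F → skip

VAL = 0x2b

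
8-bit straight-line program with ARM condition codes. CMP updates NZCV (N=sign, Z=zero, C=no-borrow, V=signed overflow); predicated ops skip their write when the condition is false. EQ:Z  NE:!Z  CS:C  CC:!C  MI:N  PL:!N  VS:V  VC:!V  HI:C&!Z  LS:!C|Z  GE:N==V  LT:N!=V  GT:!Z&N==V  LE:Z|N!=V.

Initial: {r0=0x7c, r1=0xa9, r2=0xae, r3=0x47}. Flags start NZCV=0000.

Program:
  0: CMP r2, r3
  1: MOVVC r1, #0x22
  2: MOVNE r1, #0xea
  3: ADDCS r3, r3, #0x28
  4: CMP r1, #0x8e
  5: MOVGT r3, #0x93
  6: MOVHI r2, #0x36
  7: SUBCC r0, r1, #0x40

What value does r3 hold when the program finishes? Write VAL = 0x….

[0] flags=0011 → (cmp)
[1] flags=0011 VC?F → skip
[2] flags=0011 NE?T → r1=0xea
[3] flags=0011 CS?T → r3=0x6f
[4] flags=0010 → (cmp)
[5] flags=0010 GT?T → r3=0x93
[6] flags=0010 HI?T → r2=0x36
[7] flags=0010 CC?F → skip

VAL = 0x93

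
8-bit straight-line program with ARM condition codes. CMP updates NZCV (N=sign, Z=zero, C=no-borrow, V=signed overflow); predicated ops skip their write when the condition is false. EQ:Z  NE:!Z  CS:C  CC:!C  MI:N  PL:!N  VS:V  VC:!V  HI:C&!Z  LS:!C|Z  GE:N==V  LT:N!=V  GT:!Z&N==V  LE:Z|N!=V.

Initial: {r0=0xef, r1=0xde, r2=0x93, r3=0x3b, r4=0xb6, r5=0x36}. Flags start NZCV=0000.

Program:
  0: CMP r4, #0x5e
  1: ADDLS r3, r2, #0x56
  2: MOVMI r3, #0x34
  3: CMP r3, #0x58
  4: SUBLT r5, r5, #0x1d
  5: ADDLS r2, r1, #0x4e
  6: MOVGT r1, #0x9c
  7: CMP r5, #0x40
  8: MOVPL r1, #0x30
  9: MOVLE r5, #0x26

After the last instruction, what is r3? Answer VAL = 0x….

VAL = 0x3b

[0] flags=0011 → (cmp)
[1] flags=0011 LS?F → skip
[2] flags=0011 MI?F → skip
[3] flags=1000 → (cmp)
[4] flags=1000 LT?T → r5=0x19
[5] flags=1000 LS?T → r2=0x2c
[6] flags=1000 GT?F → skip
[7] flags=1000 → (cmp)
[8] flags=1000 PL?F → skip
[9] flags=1000 LE?T → r5=0x26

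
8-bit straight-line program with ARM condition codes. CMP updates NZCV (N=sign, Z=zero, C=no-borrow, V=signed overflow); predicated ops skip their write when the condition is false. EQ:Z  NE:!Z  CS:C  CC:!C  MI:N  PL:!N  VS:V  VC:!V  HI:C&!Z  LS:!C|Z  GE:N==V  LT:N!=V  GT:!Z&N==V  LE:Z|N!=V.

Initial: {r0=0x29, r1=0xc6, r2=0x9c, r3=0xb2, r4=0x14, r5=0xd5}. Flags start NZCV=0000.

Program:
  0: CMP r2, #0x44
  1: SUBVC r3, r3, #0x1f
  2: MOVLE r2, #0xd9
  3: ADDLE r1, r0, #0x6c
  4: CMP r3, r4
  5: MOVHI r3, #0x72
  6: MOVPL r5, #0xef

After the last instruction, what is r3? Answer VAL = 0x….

0: ✓ CMP  NZCV=0011
1: · SUBVC
2: ✓ MOVLE  r2←0xd9
3: ✓ ADDLE  r1←0x95
4: ✓ CMP  NZCV=1010
5: ✓ MOVHI  r3←0x72
6: · MOVPL

VAL = 0x72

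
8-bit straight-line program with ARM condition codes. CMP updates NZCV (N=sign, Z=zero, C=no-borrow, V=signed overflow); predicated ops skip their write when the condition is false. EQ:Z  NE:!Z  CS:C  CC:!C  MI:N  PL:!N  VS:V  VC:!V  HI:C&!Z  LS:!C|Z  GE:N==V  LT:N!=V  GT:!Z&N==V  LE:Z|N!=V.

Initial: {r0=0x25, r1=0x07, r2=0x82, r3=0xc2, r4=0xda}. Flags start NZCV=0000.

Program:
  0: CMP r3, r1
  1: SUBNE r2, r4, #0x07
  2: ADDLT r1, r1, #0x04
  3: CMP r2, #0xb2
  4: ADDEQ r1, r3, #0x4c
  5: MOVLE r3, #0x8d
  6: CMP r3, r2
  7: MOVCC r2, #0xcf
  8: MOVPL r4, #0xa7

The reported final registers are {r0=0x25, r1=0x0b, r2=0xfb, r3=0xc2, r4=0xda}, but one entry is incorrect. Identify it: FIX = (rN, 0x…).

0: ✓ CMP  NZCV=1010
1: ✓ SUBNE  r2←0xd3
2: ✓ ADDLT  r1←0x0b
3: ✓ CMP  NZCV=0010
4: · ADDEQ
5: · MOVLE
6: ✓ CMP  NZCV=1000
7: ✓ MOVCC  r2←0xcf
8: · MOVPL

FIX = (r2, 0xcf)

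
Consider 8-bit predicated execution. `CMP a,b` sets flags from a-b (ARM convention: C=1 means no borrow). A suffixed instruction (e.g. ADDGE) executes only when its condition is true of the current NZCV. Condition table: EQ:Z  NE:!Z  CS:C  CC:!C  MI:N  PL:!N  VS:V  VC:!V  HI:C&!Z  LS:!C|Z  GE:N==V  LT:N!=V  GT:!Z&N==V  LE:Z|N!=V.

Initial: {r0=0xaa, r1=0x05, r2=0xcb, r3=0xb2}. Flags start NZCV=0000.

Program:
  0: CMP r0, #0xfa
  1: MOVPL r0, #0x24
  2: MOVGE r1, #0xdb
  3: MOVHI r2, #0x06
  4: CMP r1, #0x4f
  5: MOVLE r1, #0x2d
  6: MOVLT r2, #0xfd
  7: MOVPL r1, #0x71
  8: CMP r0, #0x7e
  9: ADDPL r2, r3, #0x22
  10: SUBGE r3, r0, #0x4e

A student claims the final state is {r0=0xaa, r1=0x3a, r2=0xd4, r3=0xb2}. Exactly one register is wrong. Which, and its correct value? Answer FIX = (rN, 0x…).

0: ✓ CMP  NZCV=1000
1: · MOVPL
2: · MOVGE
3: · MOVHI
4: ✓ CMP  NZCV=1000
5: ✓ MOVLE  r1←0x2d
6: ✓ MOVLT  r2←0xfd
7: · MOVPL
8: ✓ CMP  NZCV=0011
9: ✓ ADDPL  r2←0xd4
10: · SUBGE

FIX = (r1, 0x2d)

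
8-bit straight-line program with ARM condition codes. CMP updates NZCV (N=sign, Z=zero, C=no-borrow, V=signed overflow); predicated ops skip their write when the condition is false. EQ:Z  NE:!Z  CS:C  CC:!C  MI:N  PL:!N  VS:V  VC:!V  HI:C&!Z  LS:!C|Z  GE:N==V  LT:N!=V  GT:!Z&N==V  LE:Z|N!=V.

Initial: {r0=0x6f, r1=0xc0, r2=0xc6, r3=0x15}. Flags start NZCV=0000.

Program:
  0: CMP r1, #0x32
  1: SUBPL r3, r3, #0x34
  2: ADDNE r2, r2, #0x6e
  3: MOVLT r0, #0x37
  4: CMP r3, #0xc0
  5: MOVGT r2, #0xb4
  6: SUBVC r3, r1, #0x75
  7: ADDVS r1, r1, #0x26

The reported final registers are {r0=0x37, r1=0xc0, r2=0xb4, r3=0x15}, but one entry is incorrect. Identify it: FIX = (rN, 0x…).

FIX = (r3, 0x4b)

[0] flags=1010 → (cmp)
[1] flags=1010 PL?F → skip
[2] flags=1010 NE?T → r2=0x34
[3] flags=1010 LT?T → r0=0x37
[4] flags=0000 → (cmp)
[5] flags=0000 GT?T → r2=0xb4
[6] flags=0000 VC?T → r3=0x4b
[7] flags=0000 VS?F → skip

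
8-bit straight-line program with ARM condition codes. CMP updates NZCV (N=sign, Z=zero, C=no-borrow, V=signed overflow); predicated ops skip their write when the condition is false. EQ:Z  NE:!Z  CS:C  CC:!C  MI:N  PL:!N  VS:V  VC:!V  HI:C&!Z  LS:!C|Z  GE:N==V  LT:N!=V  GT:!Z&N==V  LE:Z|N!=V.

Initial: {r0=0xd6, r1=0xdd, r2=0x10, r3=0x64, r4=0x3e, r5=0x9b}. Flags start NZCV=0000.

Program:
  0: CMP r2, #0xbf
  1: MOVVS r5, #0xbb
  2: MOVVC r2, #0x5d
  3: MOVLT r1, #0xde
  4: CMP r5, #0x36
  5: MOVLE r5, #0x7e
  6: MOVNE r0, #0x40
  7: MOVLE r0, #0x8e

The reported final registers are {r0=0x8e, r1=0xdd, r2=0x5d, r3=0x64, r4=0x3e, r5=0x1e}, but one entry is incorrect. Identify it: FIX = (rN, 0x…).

FIX = (r5, 0x7e)

0: ✓ CMP  NZCV=0000
1: · MOVVS
2: ✓ MOVVC  r2←0x5d
3: · MOVLT
4: ✓ CMP  NZCV=0011
5: ✓ MOVLE  r5←0x7e
6: ✓ MOVNE  r0←0x40
7: ✓ MOVLE  r0←0x8e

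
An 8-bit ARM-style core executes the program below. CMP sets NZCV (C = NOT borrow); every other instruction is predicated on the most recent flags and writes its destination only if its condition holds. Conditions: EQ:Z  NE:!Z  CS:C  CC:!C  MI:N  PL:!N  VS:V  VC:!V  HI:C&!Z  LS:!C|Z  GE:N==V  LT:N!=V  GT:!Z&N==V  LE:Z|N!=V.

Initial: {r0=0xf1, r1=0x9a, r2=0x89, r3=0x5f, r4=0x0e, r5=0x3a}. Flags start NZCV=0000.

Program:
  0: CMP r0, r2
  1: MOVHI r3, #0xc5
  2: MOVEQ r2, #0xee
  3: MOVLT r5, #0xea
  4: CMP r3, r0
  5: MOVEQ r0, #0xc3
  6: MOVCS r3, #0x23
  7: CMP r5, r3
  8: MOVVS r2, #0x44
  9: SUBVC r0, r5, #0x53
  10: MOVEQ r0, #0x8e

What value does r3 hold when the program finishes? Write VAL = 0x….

VAL = 0xc5

0: ✓ CMP  NZCV=0010
1: ✓ MOVHI  r3←0xc5
2: · MOVEQ
3: · MOVLT
4: ✓ CMP  NZCV=1000
5: · MOVEQ
6: · MOVCS
7: ✓ CMP  NZCV=0000
8: · MOVVS
9: ✓ SUBVC  r0←0xe7
10: · MOVEQ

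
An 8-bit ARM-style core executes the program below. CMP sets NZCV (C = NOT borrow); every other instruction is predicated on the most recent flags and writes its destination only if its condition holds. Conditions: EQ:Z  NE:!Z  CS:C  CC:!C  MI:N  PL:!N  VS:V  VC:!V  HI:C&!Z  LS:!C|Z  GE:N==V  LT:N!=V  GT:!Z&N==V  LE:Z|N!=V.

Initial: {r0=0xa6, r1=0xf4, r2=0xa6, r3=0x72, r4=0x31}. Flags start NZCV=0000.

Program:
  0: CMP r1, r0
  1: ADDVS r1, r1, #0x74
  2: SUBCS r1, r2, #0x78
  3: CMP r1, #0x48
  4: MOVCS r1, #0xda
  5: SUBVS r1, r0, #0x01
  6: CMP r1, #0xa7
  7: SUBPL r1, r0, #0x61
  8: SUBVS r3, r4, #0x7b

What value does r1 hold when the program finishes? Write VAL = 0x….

VAL = 0x2e

0: ✓ CMP  NZCV=0010
1: · ADDVS
2: ✓ SUBCS  r1←0x2e
3: ✓ CMP  NZCV=1000
4: · MOVCS
5: · SUBVS
6: ✓ CMP  NZCV=1001
7: · SUBPL
8: ✓ SUBVS  r3←0xb6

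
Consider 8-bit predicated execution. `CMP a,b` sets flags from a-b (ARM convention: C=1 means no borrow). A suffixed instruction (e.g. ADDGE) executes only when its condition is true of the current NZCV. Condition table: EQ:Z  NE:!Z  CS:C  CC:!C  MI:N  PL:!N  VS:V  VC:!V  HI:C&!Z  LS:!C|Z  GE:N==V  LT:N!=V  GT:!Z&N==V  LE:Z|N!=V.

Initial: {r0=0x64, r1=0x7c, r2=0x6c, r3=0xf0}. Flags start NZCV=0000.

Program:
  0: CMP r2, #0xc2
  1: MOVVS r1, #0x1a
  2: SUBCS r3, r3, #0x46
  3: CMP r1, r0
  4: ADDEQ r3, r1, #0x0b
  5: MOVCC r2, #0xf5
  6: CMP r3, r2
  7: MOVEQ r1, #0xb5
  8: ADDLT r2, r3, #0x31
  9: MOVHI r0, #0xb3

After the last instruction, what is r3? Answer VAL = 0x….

[0] flags=1001 → (cmp)
[1] flags=1001 VS?T → r1=0x1a
[2] flags=1001 CS?F → skip
[3] flags=1000 → (cmp)
[4] flags=1000 EQ?F → skip
[5] flags=1000 CC?T → r2=0xf5
[6] flags=1000 → (cmp)
[7] flags=1000 EQ?F → skip
[8] flags=1000 LT?T → r2=0x21
[9] flags=1000 HI?F → skip

VAL = 0xf0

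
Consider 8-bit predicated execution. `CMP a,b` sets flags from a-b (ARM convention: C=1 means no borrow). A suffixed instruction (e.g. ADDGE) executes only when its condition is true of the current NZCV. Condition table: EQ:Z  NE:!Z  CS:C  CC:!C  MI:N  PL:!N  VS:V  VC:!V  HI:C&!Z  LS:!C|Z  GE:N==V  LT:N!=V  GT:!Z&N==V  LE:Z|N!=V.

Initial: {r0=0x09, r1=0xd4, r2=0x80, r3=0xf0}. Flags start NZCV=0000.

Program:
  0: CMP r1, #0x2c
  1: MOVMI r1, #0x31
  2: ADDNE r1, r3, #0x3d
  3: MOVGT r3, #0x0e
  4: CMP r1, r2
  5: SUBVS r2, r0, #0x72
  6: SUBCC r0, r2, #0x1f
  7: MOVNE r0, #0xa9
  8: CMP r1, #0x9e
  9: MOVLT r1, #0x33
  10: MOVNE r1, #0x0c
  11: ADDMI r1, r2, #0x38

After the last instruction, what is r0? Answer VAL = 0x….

0: ✓ CMP  NZCV=1010
1: ✓ MOVMI  r1←0x31
2: ✓ ADDNE  r1←0x2d
3: · MOVGT
4: ✓ CMP  NZCV=1001
5: ✓ SUBVS  r2←0x97
6: ✓ SUBCC  r0←0x78
7: ✓ MOVNE  r0←0xa9
8: ✓ CMP  NZCV=1001
9: · MOVLT
10: ✓ MOVNE  r1←0x0c
11: ✓ ADDMI  r1←0xcf

VAL = 0xa9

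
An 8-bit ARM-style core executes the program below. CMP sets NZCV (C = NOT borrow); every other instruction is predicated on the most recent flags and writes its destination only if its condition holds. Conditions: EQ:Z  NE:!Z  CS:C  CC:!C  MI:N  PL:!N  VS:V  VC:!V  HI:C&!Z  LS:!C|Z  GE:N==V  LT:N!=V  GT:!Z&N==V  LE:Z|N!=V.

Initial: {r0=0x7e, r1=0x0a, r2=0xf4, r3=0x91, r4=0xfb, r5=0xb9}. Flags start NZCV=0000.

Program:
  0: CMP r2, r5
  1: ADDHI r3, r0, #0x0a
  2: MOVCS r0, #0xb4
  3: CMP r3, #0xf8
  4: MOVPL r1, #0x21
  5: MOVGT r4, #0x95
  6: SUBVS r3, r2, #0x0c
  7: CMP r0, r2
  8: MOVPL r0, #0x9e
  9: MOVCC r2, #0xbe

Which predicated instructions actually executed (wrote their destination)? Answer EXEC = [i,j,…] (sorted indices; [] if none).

EXEC = [1,2,9]

[0] flags=0010 → (cmp)
[1] flags=0010 HI?T → r3=0x88
[2] flags=0010 CS?T → r0=0xb4
[3] flags=1000 → (cmp)
[4] flags=1000 PL?F → skip
[5] flags=1000 GT?F → skip
[6] flags=1000 VS?F → skip
[7] flags=1000 → (cmp)
[8] flags=1000 PL?F → skip
[9] flags=1000 CC?T → r2=0xbe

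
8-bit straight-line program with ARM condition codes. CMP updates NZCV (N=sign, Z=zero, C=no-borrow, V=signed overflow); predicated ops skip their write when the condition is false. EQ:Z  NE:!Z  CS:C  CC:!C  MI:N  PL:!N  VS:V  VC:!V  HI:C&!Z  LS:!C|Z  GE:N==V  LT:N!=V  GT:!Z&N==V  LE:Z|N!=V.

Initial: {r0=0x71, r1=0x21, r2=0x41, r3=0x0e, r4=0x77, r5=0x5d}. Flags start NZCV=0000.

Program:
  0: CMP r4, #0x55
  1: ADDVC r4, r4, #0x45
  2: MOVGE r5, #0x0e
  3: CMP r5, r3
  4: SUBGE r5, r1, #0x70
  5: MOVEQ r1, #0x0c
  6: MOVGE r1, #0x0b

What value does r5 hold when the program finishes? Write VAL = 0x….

VAL = 0xb1

[0] flags=0010 → (cmp)
[1] flags=0010 VC?T → r4=0xbc
[2] flags=0010 GE?T → r5=0x0e
[3] flags=0110 → (cmp)
[4] flags=0110 GE?T → r5=0xb1
[5] flags=0110 EQ?T → r1=0x0c
[6] flags=0110 GE?T → r1=0x0b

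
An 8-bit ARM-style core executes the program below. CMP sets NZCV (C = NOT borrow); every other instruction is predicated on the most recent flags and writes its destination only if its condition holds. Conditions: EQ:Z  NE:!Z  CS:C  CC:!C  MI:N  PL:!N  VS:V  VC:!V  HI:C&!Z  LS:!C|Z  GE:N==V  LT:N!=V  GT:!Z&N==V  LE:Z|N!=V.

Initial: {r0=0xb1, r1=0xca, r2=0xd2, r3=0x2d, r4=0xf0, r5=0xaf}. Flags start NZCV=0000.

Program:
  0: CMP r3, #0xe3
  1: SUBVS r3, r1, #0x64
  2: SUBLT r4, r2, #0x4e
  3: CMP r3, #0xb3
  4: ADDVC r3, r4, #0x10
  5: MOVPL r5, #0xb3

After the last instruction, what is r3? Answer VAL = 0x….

VAL = 0x00

0: ✓ CMP  NZCV=0000
1: · SUBVS
2: · SUBLT
3: ✓ CMP  NZCV=0000
4: ✓ ADDVC  r3←0x00
5: ✓ MOVPL  r5←0xb3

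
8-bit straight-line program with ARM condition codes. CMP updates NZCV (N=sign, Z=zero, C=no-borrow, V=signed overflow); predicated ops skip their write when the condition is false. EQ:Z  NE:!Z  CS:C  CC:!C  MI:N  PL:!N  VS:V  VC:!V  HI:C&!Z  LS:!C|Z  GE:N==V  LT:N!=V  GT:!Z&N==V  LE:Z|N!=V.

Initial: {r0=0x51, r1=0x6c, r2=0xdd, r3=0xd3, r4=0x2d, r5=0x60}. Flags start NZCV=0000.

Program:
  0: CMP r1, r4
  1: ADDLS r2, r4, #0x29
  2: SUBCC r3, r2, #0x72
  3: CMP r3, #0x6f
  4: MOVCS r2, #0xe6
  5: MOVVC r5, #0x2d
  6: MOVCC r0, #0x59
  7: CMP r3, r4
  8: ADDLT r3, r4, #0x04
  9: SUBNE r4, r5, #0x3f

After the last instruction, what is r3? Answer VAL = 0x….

VAL = 0x31

[0] flags=0010 → (cmp)
[1] flags=0010 LS?F → skip
[2] flags=0010 CC?F → skip
[3] flags=0011 → (cmp)
[4] flags=0011 CS?T → r2=0xe6
[5] flags=0011 VC?F → skip
[6] flags=0011 CC?F → skip
[7] flags=1010 → (cmp)
[8] flags=1010 LT?T → r3=0x31
[9] flags=1010 NE?T → r4=0x21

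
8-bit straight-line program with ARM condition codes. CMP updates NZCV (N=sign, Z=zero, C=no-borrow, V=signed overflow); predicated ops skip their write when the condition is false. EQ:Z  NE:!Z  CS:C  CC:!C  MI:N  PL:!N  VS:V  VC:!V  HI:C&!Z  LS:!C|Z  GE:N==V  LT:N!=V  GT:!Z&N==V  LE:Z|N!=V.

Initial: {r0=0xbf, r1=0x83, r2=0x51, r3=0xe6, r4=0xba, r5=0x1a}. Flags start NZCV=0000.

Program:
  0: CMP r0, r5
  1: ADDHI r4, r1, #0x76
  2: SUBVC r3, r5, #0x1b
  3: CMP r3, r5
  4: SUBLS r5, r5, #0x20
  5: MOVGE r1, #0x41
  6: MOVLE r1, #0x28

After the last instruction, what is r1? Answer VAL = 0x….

VAL = 0x28

[0] flags=1010 → (cmp)
[1] flags=1010 HI?T → r4=0xf9
[2] flags=1010 VC?T → r3=0xff
[3] flags=1010 → (cmp)
[4] flags=1010 LS?F → skip
[5] flags=1010 GE?F → skip
[6] flags=1010 LE?T → r1=0x28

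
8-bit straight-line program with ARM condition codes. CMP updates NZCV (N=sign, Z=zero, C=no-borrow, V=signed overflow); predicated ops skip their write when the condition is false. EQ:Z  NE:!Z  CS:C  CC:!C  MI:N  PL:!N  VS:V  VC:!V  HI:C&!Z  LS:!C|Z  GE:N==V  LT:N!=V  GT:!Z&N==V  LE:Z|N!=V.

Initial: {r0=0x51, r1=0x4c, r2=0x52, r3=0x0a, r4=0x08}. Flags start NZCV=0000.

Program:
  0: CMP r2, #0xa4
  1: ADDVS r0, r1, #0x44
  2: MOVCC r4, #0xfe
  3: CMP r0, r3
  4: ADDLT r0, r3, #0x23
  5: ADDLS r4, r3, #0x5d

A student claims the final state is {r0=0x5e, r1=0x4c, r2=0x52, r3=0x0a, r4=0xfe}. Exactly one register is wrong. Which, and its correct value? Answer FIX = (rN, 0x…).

[0] flags=1001 → (cmp)
[1] flags=1001 VS?T → r0=0x90
[2] flags=1001 CC?T → r4=0xfe
[3] flags=1010 → (cmp)
[4] flags=1010 LT?T → r0=0x2d
[5] flags=1010 LS?F → skip

FIX = (r0, 0x2d)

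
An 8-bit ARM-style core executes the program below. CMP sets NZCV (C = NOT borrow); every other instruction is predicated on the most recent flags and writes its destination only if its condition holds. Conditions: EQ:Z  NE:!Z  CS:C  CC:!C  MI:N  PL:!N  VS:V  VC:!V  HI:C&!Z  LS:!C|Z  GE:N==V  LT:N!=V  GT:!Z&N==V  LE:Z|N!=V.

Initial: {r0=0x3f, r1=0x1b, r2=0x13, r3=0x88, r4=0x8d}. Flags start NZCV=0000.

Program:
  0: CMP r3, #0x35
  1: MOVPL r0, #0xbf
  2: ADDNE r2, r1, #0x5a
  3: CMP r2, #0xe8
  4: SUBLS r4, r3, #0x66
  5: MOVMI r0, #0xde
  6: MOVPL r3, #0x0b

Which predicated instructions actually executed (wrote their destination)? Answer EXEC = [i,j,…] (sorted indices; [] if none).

0: ✓ CMP  NZCV=0011
1: ✓ MOVPL  r0←0xbf
2: ✓ ADDNE  r2←0x75
3: ✓ CMP  NZCV=1001
4: ✓ SUBLS  r4←0x22
5: ✓ MOVMI  r0←0xde
6: · MOVPL

EXEC = [1,2,4,5]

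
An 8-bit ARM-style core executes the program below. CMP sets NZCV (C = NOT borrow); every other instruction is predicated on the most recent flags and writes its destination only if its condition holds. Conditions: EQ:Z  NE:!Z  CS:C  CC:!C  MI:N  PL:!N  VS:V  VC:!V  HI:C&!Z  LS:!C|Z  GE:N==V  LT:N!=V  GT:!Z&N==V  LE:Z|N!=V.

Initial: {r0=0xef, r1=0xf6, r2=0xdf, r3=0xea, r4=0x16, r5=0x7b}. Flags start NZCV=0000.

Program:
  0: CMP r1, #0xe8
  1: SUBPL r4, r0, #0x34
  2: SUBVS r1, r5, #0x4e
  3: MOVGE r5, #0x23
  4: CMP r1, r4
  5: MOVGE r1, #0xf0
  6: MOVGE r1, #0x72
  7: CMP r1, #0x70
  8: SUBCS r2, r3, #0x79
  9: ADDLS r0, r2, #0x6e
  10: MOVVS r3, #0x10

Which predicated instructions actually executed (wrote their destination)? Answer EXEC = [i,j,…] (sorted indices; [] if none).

EXEC = [1,3,5,6,8]

0: ✓ CMP  NZCV=0010
1: ✓ SUBPL  r4←0xbb
2: · SUBVS
3: ✓ MOVGE  r5←0x23
4: ✓ CMP  NZCV=0010
5: ✓ MOVGE  r1←0xf0
6: ✓ MOVGE  r1←0x72
7: ✓ CMP  NZCV=0010
8: ✓ SUBCS  r2←0x71
9: · ADDLS
10: · MOVVS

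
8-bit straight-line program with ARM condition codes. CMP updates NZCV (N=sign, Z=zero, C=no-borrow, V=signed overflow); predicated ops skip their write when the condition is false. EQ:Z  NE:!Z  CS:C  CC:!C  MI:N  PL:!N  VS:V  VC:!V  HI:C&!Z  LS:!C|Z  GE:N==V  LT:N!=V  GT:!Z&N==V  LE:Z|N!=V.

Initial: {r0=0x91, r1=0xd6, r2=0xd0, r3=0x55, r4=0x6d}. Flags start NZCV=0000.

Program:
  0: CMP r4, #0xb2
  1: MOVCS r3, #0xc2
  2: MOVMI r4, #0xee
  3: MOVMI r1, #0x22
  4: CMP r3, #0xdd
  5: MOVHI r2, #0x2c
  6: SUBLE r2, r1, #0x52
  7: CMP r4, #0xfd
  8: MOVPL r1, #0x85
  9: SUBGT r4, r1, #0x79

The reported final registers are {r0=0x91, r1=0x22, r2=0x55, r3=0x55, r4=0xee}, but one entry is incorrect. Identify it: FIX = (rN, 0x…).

[0] flags=1001 → (cmp)
[1] flags=1001 CS?F → skip
[2] flags=1001 MI?T → r4=0xee
[3] flags=1001 MI?T → r1=0x22
[4] flags=0000 → (cmp)
[5] flags=0000 HI?F → skip
[6] flags=0000 LE?F → skip
[7] flags=1000 → (cmp)
[8] flags=1000 PL?F → skip
[9] flags=1000 GT?F → skip

FIX = (r2, 0xd0)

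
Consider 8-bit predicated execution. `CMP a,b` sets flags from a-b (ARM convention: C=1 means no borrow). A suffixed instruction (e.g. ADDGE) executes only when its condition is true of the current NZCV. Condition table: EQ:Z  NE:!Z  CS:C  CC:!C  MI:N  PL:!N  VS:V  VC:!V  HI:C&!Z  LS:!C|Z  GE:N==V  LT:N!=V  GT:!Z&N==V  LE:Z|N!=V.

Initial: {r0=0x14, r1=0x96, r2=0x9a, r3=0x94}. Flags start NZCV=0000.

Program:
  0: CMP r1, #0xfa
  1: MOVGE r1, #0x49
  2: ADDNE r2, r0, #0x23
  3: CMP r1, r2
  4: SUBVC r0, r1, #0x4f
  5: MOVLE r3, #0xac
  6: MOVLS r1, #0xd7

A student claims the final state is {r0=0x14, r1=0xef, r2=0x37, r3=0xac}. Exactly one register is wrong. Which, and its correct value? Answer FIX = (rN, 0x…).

FIX = (r1, 0x96)

0: ✓ CMP  NZCV=1000
1: · MOVGE
2: ✓ ADDNE  r2←0x37
3: ✓ CMP  NZCV=0011
4: · SUBVC
5: ✓ MOVLE  r3←0xac
6: · MOVLS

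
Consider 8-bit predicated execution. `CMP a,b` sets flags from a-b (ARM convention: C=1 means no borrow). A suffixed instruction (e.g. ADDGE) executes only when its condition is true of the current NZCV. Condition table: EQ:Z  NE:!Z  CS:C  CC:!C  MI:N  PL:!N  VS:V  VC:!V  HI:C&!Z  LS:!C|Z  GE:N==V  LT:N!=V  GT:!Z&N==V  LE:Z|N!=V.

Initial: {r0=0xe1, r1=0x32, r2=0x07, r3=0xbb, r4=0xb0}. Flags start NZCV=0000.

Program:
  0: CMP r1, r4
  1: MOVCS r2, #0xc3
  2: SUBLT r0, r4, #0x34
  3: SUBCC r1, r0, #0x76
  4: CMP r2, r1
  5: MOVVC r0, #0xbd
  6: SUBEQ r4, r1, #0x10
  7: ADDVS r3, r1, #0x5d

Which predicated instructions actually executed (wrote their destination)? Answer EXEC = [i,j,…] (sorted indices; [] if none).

EXEC = [3,5]

0: ✓ CMP  NZCV=1001
1: · MOVCS
2: · SUBLT
3: ✓ SUBCC  r1←0x6b
4: ✓ CMP  NZCV=1000
5: ✓ MOVVC  r0←0xbd
6: · SUBEQ
7: · ADDVS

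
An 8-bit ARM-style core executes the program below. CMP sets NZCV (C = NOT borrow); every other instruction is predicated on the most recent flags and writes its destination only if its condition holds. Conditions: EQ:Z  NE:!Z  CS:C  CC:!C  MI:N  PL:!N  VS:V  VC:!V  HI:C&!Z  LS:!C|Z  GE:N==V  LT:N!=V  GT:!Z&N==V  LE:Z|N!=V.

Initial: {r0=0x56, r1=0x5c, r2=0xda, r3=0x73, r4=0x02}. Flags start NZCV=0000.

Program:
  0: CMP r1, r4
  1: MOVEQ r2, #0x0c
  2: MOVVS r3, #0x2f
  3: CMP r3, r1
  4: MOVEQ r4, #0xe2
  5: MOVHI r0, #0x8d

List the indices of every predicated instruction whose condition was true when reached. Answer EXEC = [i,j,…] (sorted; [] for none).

EXEC = [5]

[0] flags=0010 → (cmp)
[1] flags=0010 EQ?F → skip
[2] flags=0010 VS?F → skip
[3] flags=0010 → (cmp)
[4] flags=0010 EQ?F → skip
[5] flags=0010 HI?T → r0=0x8d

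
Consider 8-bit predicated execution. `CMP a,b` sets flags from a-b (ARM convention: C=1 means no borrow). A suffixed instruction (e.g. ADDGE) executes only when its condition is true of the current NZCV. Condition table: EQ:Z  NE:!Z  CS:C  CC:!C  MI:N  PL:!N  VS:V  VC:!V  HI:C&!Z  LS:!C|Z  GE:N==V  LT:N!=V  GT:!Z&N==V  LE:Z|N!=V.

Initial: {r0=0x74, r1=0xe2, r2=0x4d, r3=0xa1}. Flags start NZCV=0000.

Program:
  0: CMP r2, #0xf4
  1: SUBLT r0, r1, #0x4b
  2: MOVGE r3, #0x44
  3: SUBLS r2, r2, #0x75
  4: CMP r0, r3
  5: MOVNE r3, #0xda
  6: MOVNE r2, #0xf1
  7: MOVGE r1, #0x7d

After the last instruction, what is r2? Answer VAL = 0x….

0: ✓ CMP  NZCV=0000
1: · SUBLT
2: ✓ MOVGE  r3←0x44
3: ✓ SUBLS  r2←0xd8
4: ✓ CMP  NZCV=0010
5: ✓ MOVNE  r3←0xda
6: ✓ MOVNE  r2←0xf1
7: ✓ MOVGE  r1←0x7d

VAL = 0xf1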